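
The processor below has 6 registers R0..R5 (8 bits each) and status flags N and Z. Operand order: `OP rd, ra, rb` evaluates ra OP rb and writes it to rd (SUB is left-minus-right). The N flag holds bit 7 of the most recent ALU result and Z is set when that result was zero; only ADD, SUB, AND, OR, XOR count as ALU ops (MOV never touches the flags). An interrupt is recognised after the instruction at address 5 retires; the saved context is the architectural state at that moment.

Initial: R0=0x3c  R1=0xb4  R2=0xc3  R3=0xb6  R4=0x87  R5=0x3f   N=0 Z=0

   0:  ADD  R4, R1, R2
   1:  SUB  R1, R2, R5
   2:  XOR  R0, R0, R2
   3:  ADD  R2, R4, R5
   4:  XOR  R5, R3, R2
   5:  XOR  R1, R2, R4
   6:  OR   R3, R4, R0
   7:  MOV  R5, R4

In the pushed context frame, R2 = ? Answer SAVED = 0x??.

SAVED = 0xb6

after  0: R0=0x3c R1=0xb4 R2=0xc3 R3=0xb6 R4=0x77 R5=0x3f  N=0 Z=0
after  1: R0=0x3c R1=0x84 R2=0xc3 R3=0xb6 R4=0x77 R5=0x3f  N=1 Z=0
after  2: R0=0xff R1=0x84 R2=0xc3 R3=0xb6 R4=0x77 R5=0x3f  N=1 Z=0
after  3: R0=0xff R1=0x84 R2=0xb6 R3=0xb6 R4=0x77 R5=0x3f  N=1 Z=0
after  4: R0=0xff R1=0x84 R2=0xb6 R3=0xb6 R4=0x77 R5=0x00  N=0 Z=1
after  5: R0=0xff R1=0xc1 R2=0xb6 R3=0xb6 R4=0x77 R5=0x00  N=1 Z=0
-- IRQ taken; context saved, return-PC = 6 --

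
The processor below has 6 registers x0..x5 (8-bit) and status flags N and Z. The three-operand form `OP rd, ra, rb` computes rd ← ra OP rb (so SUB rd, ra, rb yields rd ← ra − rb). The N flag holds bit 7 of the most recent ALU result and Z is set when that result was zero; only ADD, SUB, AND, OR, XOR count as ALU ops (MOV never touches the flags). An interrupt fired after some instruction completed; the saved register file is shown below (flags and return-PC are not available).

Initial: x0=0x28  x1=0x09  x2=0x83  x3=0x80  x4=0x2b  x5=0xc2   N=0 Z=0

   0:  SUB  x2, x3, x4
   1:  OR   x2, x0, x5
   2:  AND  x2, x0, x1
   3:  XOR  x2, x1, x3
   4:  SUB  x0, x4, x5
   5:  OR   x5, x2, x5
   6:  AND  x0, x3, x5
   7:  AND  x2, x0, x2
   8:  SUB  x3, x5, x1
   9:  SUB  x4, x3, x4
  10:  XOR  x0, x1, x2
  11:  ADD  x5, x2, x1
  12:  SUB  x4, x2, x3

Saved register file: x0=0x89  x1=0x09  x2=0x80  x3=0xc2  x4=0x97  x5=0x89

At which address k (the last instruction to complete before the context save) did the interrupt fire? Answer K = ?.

K = 11

after  0: x0=0x28 x1=0x09 x2=0x55 x3=0x80 x4=0x2b x5=0xc2  N=0 Z=0
after  1: x0=0x28 x1=0x09 x2=0xea x3=0x80 x4=0x2b x5=0xc2  N=1 Z=0
after  2: x0=0x28 x1=0x09 x2=0x08 x3=0x80 x4=0x2b x5=0xc2  N=0 Z=0
after  3: x0=0x28 x1=0x09 x2=0x89 x3=0x80 x4=0x2b x5=0xc2  N=1 Z=0
after  4: x0=0x69 x1=0x09 x2=0x89 x3=0x80 x4=0x2b x5=0xc2  N=0 Z=0
after  5: x0=0x69 x1=0x09 x2=0x89 x3=0x80 x4=0x2b x5=0xcb  N=1 Z=0
after  6: x0=0x80 x1=0x09 x2=0x89 x3=0x80 x4=0x2b x5=0xcb  N=1 Z=0
after  7: x0=0x80 x1=0x09 x2=0x80 x3=0x80 x4=0x2b x5=0xcb  N=1 Z=0
after  8: x0=0x80 x1=0x09 x2=0x80 x3=0xc2 x4=0x2b x5=0xcb  N=1 Z=0
after  9: x0=0x80 x1=0x09 x2=0x80 x3=0xc2 x4=0x97 x5=0xcb  N=1 Z=0
after 10: x0=0x89 x1=0x09 x2=0x80 x3=0xc2 x4=0x97 x5=0xcb  N=1 Z=0
after 11: x0=0x89 x1=0x09 x2=0x80 x3=0xc2 x4=0x97 x5=0x89  N=1 Z=0
-- IRQ taken; context saved, return-PC = 12 --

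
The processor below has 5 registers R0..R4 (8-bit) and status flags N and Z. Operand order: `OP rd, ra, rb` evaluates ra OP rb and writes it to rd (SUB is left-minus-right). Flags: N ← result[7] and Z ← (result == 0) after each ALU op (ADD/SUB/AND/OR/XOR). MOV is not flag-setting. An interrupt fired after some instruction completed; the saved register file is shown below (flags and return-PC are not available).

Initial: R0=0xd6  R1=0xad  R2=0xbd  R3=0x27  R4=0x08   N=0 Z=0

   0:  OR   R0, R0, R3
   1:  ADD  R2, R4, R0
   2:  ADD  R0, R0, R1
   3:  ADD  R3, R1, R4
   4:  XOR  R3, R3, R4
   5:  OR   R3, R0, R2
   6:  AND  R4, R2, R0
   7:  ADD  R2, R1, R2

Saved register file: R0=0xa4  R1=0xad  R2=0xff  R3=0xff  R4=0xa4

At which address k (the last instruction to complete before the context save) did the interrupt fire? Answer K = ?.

after  0: R0=0xf7 R1=0xad R2=0xbd R3=0x27 R4=0x08  N=1 Z=0
after  1: R0=0xf7 R1=0xad R2=0xff R3=0x27 R4=0x08  N=1 Z=0
after  2: R0=0xa4 R1=0xad R2=0xff R3=0x27 R4=0x08  N=1 Z=0
after  3: R0=0xa4 R1=0xad R2=0xff R3=0xb5 R4=0x08  N=1 Z=0
after  4: R0=0xa4 R1=0xad R2=0xff R3=0xbd R4=0x08  N=1 Z=0
after  5: R0=0xa4 R1=0xad R2=0xff R3=0xff R4=0x08  N=1 Z=0
after  6: R0=0xa4 R1=0xad R2=0xff R3=0xff R4=0xa4  N=1 Z=0
-- IRQ taken; context saved, return-PC = 7 --

K = 6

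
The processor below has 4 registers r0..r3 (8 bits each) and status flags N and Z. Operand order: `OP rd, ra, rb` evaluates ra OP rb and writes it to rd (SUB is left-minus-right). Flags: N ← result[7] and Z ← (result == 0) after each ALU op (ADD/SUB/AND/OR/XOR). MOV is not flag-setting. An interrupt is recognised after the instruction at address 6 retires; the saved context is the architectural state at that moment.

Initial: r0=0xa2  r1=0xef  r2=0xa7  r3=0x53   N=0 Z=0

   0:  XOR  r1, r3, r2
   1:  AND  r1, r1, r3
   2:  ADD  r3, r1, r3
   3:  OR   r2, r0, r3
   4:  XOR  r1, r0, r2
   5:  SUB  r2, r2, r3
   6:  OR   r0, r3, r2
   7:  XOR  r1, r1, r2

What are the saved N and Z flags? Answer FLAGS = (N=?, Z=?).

after  0: r0=0xa2 r1=0xf4 r2=0xa7 r3=0x53  N=1 Z=0
after  1: r0=0xa2 r1=0x50 r2=0xa7 r3=0x53  N=0 Z=0
after  2: r0=0xa2 r1=0x50 r2=0xa7 r3=0xa3  N=1 Z=0
after  3: r0=0xa2 r1=0x50 r2=0xa3 r3=0xa3  N=1 Z=0
after  4: r0=0xa2 r1=0x01 r2=0xa3 r3=0xa3  N=0 Z=0
after  5: r0=0xa2 r1=0x01 r2=0x00 r3=0xa3  N=0 Z=1
after  6: r0=0xa3 r1=0x01 r2=0x00 r3=0xa3  N=1 Z=0
-- IRQ taken; context saved, return-PC = 7 --

FLAGS = (N=1, Z=0)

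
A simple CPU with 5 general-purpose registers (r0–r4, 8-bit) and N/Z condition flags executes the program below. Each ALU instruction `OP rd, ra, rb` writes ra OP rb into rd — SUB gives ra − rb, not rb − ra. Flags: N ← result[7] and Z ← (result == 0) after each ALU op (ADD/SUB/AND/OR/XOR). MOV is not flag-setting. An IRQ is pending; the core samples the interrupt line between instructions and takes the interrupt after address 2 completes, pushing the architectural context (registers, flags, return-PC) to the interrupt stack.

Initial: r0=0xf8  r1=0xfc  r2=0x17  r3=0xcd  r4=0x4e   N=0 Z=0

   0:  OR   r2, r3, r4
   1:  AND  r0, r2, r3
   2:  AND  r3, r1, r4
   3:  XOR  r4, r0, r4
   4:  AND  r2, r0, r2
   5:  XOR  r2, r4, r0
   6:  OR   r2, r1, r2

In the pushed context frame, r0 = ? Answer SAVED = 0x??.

SAVED = 0xcd

after  0: r0=0xf8 r1=0xfc r2=0xcf r3=0xcd r4=0x4e  N=1 Z=0
after  1: r0=0xcd r1=0xfc r2=0xcf r3=0xcd r4=0x4e  N=1 Z=0
after  2: r0=0xcd r1=0xfc r2=0xcf r3=0x4c r4=0x4e  N=0 Z=0
-- IRQ taken; context saved, return-PC = 3 --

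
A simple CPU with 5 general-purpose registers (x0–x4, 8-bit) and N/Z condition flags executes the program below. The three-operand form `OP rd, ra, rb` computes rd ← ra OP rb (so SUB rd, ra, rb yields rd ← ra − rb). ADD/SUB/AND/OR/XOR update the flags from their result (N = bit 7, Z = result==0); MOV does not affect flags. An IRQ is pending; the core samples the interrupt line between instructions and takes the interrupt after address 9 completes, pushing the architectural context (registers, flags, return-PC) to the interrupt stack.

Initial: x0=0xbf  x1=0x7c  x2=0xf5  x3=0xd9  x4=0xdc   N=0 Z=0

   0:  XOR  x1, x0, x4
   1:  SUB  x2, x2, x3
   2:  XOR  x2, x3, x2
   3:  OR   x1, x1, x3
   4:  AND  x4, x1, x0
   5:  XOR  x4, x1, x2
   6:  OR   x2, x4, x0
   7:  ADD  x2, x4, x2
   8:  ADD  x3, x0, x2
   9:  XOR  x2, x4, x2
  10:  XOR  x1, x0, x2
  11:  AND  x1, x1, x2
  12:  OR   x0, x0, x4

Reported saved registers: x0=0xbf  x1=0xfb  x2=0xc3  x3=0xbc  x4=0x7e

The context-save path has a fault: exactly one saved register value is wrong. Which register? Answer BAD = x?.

after  0: x0=0xbf x1=0x63 x2=0xf5 x3=0xd9 x4=0xdc  N=0 Z=0
after  1: x0=0xbf x1=0x63 x2=0x1c x3=0xd9 x4=0xdc  N=0 Z=0
after  2: x0=0xbf x1=0x63 x2=0xc5 x3=0xd9 x4=0xdc  N=1 Z=0
after  3: x0=0xbf x1=0xfb x2=0xc5 x3=0xd9 x4=0xdc  N=1 Z=0
after  4: x0=0xbf x1=0xfb x2=0xc5 x3=0xd9 x4=0xbb  N=1 Z=0
after  5: x0=0xbf x1=0xfb x2=0xc5 x3=0xd9 x4=0x3e  N=0 Z=0
after  6: x0=0xbf x1=0xfb x2=0xbf x3=0xd9 x4=0x3e  N=1 Z=0
after  7: x0=0xbf x1=0xfb x2=0xfd x3=0xd9 x4=0x3e  N=1 Z=0
after  8: x0=0xbf x1=0xfb x2=0xfd x3=0xbc x4=0x3e  N=1 Z=0
after  9: x0=0xbf x1=0xfb x2=0xc3 x3=0xbc x4=0x3e  N=1 Z=0
-- IRQ taken; context saved, return-PC = 10 --
mismatch: x4: reported 0x7e vs actual 0x3e

BAD = x4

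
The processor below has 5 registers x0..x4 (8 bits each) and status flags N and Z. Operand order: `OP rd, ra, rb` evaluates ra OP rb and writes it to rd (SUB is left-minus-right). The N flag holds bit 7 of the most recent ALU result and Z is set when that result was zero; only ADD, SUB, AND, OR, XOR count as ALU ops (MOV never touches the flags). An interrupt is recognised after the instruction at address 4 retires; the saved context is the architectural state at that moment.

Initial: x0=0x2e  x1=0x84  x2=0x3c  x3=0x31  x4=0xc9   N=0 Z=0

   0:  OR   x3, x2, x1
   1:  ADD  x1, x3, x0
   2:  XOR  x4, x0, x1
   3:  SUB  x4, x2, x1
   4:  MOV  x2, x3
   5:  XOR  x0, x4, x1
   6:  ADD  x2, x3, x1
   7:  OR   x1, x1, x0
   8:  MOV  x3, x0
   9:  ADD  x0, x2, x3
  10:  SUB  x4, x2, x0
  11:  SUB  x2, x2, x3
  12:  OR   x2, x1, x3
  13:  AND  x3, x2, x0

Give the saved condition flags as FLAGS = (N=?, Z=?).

FLAGS = (N=0, Z=0)

after  0: x0=0x2e x1=0x84 x2=0x3c x3=0xbc x4=0xc9  N=1 Z=0
after  1: x0=0x2e x1=0xea x2=0x3c x3=0xbc x4=0xc9  N=1 Z=0
after  2: x0=0x2e x1=0xea x2=0x3c x3=0xbc x4=0xc4  N=1 Z=0
after  3: x0=0x2e x1=0xea x2=0x3c x3=0xbc x4=0x52  N=0 Z=0
after  4: x0=0x2e x1=0xea x2=0xbc x3=0xbc x4=0x52  N=0 Z=0
-- IRQ taken; context saved, return-PC = 5 --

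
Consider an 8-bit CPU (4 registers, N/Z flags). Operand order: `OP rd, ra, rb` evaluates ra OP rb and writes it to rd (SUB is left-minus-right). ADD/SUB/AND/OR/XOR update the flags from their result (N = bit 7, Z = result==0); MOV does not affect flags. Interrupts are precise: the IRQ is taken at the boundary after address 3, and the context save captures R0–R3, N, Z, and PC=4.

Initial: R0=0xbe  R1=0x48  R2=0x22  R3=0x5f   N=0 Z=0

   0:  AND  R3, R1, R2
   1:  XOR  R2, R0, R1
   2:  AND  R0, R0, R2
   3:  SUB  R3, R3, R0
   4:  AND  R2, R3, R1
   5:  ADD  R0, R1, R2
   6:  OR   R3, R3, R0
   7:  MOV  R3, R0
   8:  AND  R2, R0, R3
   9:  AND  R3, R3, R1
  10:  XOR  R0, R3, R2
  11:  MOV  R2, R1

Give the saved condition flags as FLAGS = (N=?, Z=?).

after  0: R0=0xbe R1=0x48 R2=0x22 R3=0x00  N=0 Z=1
after  1: R0=0xbe R1=0x48 R2=0xf6 R3=0x00  N=1 Z=0
after  2: R0=0xb6 R1=0x48 R2=0xf6 R3=0x00  N=1 Z=0
after  3: R0=0xb6 R1=0x48 R2=0xf6 R3=0x4a  N=0 Z=0
-- IRQ taken; context saved, return-PC = 4 --

FLAGS = (N=0, Z=0)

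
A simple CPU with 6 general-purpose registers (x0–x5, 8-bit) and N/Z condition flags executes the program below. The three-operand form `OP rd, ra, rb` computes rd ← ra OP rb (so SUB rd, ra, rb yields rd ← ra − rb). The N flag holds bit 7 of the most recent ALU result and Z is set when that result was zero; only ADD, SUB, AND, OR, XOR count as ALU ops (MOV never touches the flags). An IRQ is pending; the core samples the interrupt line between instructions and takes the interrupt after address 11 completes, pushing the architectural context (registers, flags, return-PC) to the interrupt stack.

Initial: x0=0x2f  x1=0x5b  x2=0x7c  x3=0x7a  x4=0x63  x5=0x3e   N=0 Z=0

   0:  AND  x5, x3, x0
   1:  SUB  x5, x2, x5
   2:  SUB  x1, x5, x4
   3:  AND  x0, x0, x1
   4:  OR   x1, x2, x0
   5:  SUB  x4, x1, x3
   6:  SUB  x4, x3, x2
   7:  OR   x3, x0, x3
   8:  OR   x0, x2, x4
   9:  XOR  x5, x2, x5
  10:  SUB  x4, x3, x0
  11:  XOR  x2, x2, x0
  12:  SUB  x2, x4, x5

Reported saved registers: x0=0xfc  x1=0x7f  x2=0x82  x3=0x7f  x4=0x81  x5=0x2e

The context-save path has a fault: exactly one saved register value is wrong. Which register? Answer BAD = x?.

BAD = x0

after  0: x0=0x2f x1=0x5b x2=0x7c x3=0x7a x4=0x63 x5=0x2a  N=0 Z=0
after  1: x0=0x2f x1=0x5b x2=0x7c x3=0x7a x4=0x63 x5=0x52  N=0 Z=0
after  2: x0=0x2f x1=0xef x2=0x7c x3=0x7a x4=0x63 x5=0x52  N=1 Z=0
after  3: x0=0x2f x1=0xef x2=0x7c x3=0x7a x4=0x63 x5=0x52  N=0 Z=0
after  4: x0=0x2f x1=0x7f x2=0x7c x3=0x7a x4=0x63 x5=0x52  N=0 Z=0
after  5: x0=0x2f x1=0x7f x2=0x7c x3=0x7a x4=0x05 x5=0x52  N=0 Z=0
after  6: x0=0x2f x1=0x7f x2=0x7c x3=0x7a x4=0xfe x5=0x52  N=1 Z=0
after  7: x0=0x2f x1=0x7f x2=0x7c x3=0x7f x4=0xfe x5=0x52  N=0 Z=0
after  8: x0=0xfe x1=0x7f x2=0x7c x3=0x7f x4=0xfe x5=0x52  N=1 Z=0
after  9: x0=0xfe x1=0x7f x2=0x7c x3=0x7f x4=0xfe x5=0x2e  N=0 Z=0
after 10: x0=0xfe x1=0x7f x2=0x7c x3=0x7f x4=0x81 x5=0x2e  N=1 Z=0
after 11: x0=0xfe x1=0x7f x2=0x82 x3=0x7f x4=0x81 x5=0x2e  N=1 Z=0
-- IRQ taken; context saved, return-PC = 12 --
mismatch: x0: reported 0xfc vs actual 0xfe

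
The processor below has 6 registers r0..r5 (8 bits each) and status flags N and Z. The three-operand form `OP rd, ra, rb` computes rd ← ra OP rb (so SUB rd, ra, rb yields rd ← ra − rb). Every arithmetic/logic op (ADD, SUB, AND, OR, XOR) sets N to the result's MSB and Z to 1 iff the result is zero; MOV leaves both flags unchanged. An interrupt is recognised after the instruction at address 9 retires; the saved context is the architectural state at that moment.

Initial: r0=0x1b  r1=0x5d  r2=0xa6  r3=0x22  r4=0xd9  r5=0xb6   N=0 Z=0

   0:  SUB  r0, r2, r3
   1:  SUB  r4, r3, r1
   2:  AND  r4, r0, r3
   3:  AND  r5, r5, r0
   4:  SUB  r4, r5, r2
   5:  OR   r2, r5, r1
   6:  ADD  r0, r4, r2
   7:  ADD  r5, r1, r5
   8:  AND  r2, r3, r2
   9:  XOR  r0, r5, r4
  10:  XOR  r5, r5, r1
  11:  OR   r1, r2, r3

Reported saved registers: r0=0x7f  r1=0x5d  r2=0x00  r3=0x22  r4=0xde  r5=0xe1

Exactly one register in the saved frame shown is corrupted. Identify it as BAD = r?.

BAD = r0

after  0: r0=0x84 r1=0x5d r2=0xa6 r3=0x22 r4=0xd9 r5=0xb6  N=1 Z=0
after  1: r0=0x84 r1=0x5d r2=0xa6 r3=0x22 r4=0xc5 r5=0xb6  N=1 Z=0
after  2: r0=0x84 r1=0x5d r2=0xa6 r3=0x22 r4=0x00 r5=0xb6  N=0 Z=1
after  3: r0=0x84 r1=0x5d r2=0xa6 r3=0x22 r4=0x00 r5=0x84  N=1 Z=0
after  4: r0=0x84 r1=0x5d r2=0xa6 r3=0x22 r4=0xde r5=0x84  N=1 Z=0
after  5: r0=0x84 r1=0x5d r2=0xdd r3=0x22 r4=0xde r5=0x84  N=1 Z=0
after  6: r0=0xbb r1=0x5d r2=0xdd r3=0x22 r4=0xde r5=0x84  N=1 Z=0
after  7: r0=0xbb r1=0x5d r2=0xdd r3=0x22 r4=0xde r5=0xe1  N=1 Z=0
after  8: r0=0xbb r1=0x5d r2=0x00 r3=0x22 r4=0xde r5=0xe1  N=0 Z=1
after  9: r0=0x3f r1=0x5d r2=0x00 r3=0x22 r4=0xde r5=0xe1  N=0 Z=0
-- IRQ taken; context saved, return-PC = 10 --
mismatch: r0: reported 0x7f vs actual 0x3f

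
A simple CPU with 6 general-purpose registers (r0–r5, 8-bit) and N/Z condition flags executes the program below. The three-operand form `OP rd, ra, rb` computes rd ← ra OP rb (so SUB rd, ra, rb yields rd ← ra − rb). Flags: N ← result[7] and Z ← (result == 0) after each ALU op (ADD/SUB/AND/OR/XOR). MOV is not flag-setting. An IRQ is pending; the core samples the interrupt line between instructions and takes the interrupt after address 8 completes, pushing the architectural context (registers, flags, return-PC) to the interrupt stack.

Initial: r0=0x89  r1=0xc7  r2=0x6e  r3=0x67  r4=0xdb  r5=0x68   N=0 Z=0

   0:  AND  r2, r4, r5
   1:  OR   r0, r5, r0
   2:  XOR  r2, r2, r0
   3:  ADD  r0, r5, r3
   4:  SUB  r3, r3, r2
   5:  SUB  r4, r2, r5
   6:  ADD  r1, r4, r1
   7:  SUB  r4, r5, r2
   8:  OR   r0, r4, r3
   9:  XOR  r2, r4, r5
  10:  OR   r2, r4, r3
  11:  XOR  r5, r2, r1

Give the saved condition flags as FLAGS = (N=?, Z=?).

FLAGS = (N=1, Z=0)

after  0: r0=0x89 r1=0xc7 r2=0x48 r3=0x67 r4=0xdb r5=0x68  N=0 Z=0
after  1: r0=0xe9 r1=0xc7 r2=0x48 r3=0x67 r4=0xdb r5=0x68  N=1 Z=0
after  2: r0=0xe9 r1=0xc7 r2=0xa1 r3=0x67 r4=0xdb r5=0x68  N=1 Z=0
after  3: r0=0xcf r1=0xc7 r2=0xa1 r3=0x67 r4=0xdb r5=0x68  N=1 Z=0
after  4: r0=0xcf r1=0xc7 r2=0xa1 r3=0xc6 r4=0xdb r5=0x68  N=1 Z=0
after  5: r0=0xcf r1=0xc7 r2=0xa1 r3=0xc6 r4=0x39 r5=0x68  N=0 Z=0
after  6: r0=0xcf r1=0x00 r2=0xa1 r3=0xc6 r4=0x39 r5=0x68  N=0 Z=1
after  7: r0=0xcf r1=0x00 r2=0xa1 r3=0xc6 r4=0xc7 r5=0x68  N=1 Z=0
after  8: r0=0xc7 r1=0x00 r2=0xa1 r3=0xc6 r4=0xc7 r5=0x68  N=1 Z=0
-- IRQ taken; context saved, return-PC = 9 --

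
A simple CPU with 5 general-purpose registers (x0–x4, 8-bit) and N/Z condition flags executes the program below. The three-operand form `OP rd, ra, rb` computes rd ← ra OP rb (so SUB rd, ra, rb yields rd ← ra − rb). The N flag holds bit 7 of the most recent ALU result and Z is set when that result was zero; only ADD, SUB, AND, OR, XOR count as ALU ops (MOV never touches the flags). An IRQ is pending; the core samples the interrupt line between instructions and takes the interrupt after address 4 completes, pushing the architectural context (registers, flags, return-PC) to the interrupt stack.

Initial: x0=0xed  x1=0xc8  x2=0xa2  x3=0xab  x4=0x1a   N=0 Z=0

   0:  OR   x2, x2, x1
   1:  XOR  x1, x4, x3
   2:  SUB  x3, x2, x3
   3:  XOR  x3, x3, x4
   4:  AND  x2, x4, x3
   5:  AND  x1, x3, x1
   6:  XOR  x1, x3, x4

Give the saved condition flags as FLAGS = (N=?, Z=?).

FLAGS = (N=0, Z=1)

after  0: x0=0xed x1=0xc8 x2=0xea x3=0xab x4=0x1a  N=1 Z=0
after  1: x0=0xed x1=0xb1 x2=0xea x3=0xab x4=0x1a  N=1 Z=0
after  2: x0=0xed x1=0xb1 x2=0xea x3=0x3f x4=0x1a  N=0 Z=0
after  3: x0=0xed x1=0xb1 x2=0xea x3=0x25 x4=0x1a  N=0 Z=0
after  4: x0=0xed x1=0xb1 x2=0x00 x3=0x25 x4=0x1a  N=0 Z=1
-- IRQ taken; context saved, return-PC = 5 --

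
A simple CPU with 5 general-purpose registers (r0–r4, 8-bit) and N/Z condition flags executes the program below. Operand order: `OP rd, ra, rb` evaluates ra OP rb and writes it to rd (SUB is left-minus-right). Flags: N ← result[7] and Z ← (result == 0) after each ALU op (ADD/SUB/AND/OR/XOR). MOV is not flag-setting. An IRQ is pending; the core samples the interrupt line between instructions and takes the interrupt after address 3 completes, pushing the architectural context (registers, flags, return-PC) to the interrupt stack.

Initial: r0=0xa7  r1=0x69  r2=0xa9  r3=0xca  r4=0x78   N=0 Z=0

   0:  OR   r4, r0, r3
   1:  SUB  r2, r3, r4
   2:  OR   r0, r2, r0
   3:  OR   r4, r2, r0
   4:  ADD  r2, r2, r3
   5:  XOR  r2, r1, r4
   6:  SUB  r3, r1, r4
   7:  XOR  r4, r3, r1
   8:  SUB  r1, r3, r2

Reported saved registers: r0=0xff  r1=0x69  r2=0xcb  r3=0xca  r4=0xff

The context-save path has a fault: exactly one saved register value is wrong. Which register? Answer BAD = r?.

after  0: r0=0xa7 r1=0x69 r2=0xa9 r3=0xca r4=0xef  N=1 Z=0
after  1: r0=0xa7 r1=0x69 r2=0xdb r3=0xca r4=0xef  N=1 Z=0
after  2: r0=0xff r1=0x69 r2=0xdb r3=0xca r4=0xef  N=1 Z=0
after  3: r0=0xff r1=0x69 r2=0xdb r3=0xca r4=0xff  N=1 Z=0
-- IRQ taken; context saved, return-PC = 4 --
mismatch: r2: reported 0xcb vs actual 0xdb

BAD = r2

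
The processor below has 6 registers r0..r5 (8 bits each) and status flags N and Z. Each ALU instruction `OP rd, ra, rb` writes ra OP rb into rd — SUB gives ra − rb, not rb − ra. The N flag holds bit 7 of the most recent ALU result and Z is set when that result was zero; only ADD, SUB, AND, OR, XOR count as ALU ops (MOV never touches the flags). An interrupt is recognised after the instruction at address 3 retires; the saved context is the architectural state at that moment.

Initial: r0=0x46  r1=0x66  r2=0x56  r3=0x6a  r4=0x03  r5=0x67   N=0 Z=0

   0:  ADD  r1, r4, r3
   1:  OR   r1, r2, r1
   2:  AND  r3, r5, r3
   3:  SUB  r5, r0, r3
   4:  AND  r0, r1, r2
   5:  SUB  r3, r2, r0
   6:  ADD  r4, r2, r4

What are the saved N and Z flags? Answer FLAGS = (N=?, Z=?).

FLAGS = (N=1, Z=0)

after  0: r0=0x46 r1=0x6d r2=0x56 r3=0x6a r4=0x03 r5=0x67  N=0 Z=0
after  1: r0=0x46 r1=0x7f r2=0x56 r3=0x6a r4=0x03 r5=0x67  N=0 Z=0
after  2: r0=0x46 r1=0x7f r2=0x56 r3=0x62 r4=0x03 r5=0x67  N=0 Z=0
after  3: r0=0x46 r1=0x7f r2=0x56 r3=0x62 r4=0x03 r5=0xe4  N=1 Z=0
-- IRQ taken; context saved, return-PC = 4 --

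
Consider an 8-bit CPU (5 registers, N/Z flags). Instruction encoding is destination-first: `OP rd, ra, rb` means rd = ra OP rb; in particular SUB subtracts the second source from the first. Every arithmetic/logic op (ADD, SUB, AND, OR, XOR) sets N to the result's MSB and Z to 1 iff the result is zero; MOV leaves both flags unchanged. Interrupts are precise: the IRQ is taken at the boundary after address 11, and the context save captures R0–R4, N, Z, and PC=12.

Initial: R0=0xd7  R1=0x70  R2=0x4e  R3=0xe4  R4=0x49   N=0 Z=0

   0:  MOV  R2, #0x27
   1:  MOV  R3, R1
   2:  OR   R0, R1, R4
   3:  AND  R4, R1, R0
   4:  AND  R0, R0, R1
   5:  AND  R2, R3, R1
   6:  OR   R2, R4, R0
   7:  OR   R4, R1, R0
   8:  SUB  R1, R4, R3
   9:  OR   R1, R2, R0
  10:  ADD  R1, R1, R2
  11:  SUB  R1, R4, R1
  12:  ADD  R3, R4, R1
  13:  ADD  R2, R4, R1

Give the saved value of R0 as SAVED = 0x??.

after  0: R0=0xd7 R1=0x70 R2=0x27 R3=0xe4 R4=0x49  N=0 Z=0
after  1: R0=0xd7 R1=0x70 R2=0x27 R3=0x70 R4=0x49  N=0 Z=0
after  2: R0=0x79 R1=0x70 R2=0x27 R3=0x70 R4=0x49  N=0 Z=0
after  3: R0=0x79 R1=0x70 R2=0x27 R3=0x70 R4=0x70  N=0 Z=0
after  4: R0=0x70 R1=0x70 R2=0x27 R3=0x70 R4=0x70  N=0 Z=0
after  5: R0=0x70 R1=0x70 R2=0x70 R3=0x70 R4=0x70  N=0 Z=0
after  6: R0=0x70 R1=0x70 R2=0x70 R3=0x70 R4=0x70  N=0 Z=0
after  7: R0=0x70 R1=0x70 R2=0x70 R3=0x70 R4=0x70  N=0 Z=0
after  8: R0=0x70 R1=0x00 R2=0x70 R3=0x70 R4=0x70  N=0 Z=1
after  9: R0=0x70 R1=0x70 R2=0x70 R3=0x70 R4=0x70  N=0 Z=0
after 10: R0=0x70 R1=0xe0 R2=0x70 R3=0x70 R4=0x70  N=1 Z=0
after 11: R0=0x70 R1=0x90 R2=0x70 R3=0x70 R4=0x70  N=1 Z=0
-- IRQ taken; context saved, return-PC = 12 --

SAVED = 0x70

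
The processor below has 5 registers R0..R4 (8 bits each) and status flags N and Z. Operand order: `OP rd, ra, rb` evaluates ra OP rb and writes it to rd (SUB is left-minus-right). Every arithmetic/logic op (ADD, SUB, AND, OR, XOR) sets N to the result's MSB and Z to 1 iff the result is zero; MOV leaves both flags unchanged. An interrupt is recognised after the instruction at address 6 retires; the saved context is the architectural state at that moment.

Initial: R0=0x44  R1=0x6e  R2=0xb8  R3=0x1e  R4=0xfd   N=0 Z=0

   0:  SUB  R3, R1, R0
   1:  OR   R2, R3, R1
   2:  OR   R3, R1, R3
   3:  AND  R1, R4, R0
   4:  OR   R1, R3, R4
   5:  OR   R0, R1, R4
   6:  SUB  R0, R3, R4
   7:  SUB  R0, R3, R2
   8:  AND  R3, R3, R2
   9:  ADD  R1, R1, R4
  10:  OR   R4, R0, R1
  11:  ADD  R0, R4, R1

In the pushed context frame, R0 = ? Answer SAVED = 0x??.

SAVED = 0x71

after  0: R0=0x44 R1=0x6e R2=0xb8 R3=0x2a R4=0xfd  N=0 Z=0
after  1: R0=0x44 R1=0x6e R2=0x6e R3=0x2a R4=0xfd  N=0 Z=0
after  2: R0=0x44 R1=0x6e R2=0x6e R3=0x6e R4=0xfd  N=0 Z=0
after  3: R0=0x44 R1=0x44 R2=0x6e R3=0x6e R4=0xfd  N=0 Z=0
after  4: R0=0x44 R1=0xff R2=0x6e R3=0x6e R4=0xfd  N=1 Z=0
after  5: R0=0xff R1=0xff R2=0x6e R3=0x6e R4=0xfd  N=1 Z=0
after  6: R0=0x71 R1=0xff R2=0x6e R3=0x6e R4=0xfd  N=0 Z=0
-- IRQ taken; context saved, return-PC = 7 --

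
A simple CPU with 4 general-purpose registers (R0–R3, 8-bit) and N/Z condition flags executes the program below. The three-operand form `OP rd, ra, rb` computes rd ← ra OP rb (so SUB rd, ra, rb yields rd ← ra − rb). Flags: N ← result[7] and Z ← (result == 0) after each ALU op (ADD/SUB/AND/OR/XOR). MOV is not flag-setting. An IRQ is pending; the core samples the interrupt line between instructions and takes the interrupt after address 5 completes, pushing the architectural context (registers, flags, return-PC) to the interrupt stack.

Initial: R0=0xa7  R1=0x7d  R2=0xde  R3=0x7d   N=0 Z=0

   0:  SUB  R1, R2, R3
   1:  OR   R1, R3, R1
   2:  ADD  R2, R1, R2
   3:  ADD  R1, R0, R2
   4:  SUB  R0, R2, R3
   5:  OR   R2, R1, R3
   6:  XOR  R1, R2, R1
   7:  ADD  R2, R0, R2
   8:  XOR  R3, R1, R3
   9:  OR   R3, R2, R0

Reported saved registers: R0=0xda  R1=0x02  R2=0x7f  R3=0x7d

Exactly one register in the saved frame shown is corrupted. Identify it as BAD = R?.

BAD = R0

after  0: R0=0xa7 R1=0x61 R2=0xde R3=0x7d  N=0 Z=0
after  1: R0=0xa7 R1=0x7d R2=0xde R3=0x7d  N=0 Z=0
after  2: R0=0xa7 R1=0x7d R2=0x5b R3=0x7d  N=0 Z=0
after  3: R0=0xa7 R1=0x02 R2=0x5b R3=0x7d  N=0 Z=0
after  4: R0=0xde R1=0x02 R2=0x5b R3=0x7d  N=1 Z=0
after  5: R0=0xde R1=0x02 R2=0x7f R3=0x7d  N=0 Z=0
-- IRQ taken; context saved, return-PC = 6 --
mismatch: R0: reported 0xda vs actual 0xde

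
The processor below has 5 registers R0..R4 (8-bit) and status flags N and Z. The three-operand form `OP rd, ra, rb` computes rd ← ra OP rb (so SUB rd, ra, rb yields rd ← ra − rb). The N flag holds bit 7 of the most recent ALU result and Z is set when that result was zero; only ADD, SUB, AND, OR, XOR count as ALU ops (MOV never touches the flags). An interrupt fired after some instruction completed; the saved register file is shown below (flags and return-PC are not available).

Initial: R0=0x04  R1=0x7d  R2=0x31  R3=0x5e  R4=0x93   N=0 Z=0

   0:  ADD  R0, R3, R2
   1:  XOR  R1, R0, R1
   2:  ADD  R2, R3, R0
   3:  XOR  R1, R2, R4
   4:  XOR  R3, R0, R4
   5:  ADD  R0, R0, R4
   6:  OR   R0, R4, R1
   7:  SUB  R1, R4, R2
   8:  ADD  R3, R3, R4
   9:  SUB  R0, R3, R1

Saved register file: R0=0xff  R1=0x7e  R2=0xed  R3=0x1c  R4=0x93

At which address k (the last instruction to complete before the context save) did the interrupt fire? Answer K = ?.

K = 6

after  0: R0=0x8f R1=0x7d R2=0x31 R3=0x5e R4=0x93  N=1 Z=0
after  1: R0=0x8f R1=0xf2 R2=0x31 R3=0x5e R4=0x93  N=1 Z=0
after  2: R0=0x8f R1=0xf2 R2=0xed R3=0x5e R4=0x93  N=1 Z=0
after  3: R0=0x8f R1=0x7e R2=0xed R3=0x5e R4=0x93  N=0 Z=0
after  4: R0=0x8f R1=0x7e R2=0xed R3=0x1c R4=0x93  N=0 Z=0
after  5: R0=0x22 R1=0x7e R2=0xed R3=0x1c R4=0x93  N=0 Z=0
after  6: R0=0xff R1=0x7e R2=0xed R3=0x1c R4=0x93  N=1 Z=0
-- IRQ taken; context saved, return-PC = 7 --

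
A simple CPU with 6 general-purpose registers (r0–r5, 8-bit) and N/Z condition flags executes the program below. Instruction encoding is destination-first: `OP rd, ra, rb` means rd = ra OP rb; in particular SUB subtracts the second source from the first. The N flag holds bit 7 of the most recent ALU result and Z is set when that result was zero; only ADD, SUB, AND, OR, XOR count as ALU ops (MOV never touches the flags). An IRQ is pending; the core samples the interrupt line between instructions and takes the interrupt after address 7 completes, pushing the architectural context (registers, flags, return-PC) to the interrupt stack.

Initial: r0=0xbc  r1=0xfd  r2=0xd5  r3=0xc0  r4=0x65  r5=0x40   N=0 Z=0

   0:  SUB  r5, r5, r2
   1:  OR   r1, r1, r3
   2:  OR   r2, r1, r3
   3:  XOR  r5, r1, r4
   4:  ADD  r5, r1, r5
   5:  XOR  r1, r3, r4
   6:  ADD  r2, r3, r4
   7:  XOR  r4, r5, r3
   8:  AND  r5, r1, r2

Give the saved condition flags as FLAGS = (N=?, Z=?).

FLAGS = (N=0, Z=0)

after  0: r0=0xbc r1=0xfd r2=0xd5 r3=0xc0 r4=0x65 r5=0x6b  N=0 Z=0
after  1: r0=0xbc r1=0xfd r2=0xd5 r3=0xc0 r4=0x65 r5=0x6b  N=1 Z=0
after  2: r0=0xbc r1=0xfd r2=0xfd r3=0xc0 r4=0x65 r5=0x6b  N=1 Z=0
after  3: r0=0xbc r1=0xfd r2=0xfd r3=0xc0 r4=0x65 r5=0x98  N=1 Z=0
after  4: r0=0xbc r1=0xfd r2=0xfd r3=0xc0 r4=0x65 r5=0x95  N=1 Z=0
after  5: r0=0xbc r1=0xa5 r2=0xfd r3=0xc0 r4=0x65 r5=0x95  N=1 Z=0
after  6: r0=0xbc r1=0xa5 r2=0x25 r3=0xc0 r4=0x65 r5=0x95  N=0 Z=0
after  7: r0=0xbc r1=0xa5 r2=0x25 r3=0xc0 r4=0x55 r5=0x95  N=0 Z=0
-- IRQ taken; context saved, return-PC = 8 --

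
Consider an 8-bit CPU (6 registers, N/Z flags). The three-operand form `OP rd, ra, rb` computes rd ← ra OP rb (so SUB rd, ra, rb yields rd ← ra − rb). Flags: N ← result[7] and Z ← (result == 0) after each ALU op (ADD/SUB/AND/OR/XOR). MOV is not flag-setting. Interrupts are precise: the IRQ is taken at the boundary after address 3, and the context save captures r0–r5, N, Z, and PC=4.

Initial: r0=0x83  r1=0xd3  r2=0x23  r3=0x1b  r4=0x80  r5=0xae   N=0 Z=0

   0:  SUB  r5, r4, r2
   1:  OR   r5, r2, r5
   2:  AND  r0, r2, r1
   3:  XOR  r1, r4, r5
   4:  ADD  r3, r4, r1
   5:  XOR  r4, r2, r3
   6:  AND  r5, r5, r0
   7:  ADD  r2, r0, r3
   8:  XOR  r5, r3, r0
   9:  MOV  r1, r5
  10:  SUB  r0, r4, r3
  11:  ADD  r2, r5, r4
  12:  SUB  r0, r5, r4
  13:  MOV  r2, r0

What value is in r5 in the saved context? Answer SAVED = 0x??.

SAVED = 0x7f

after  0: r0=0x83 r1=0xd3 r2=0x23 r3=0x1b r4=0x80 r5=0x5d  N=0 Z=0
after  1: r0=0x83 r1=0xd3 r2=0x23 r3=0x1b r4=0x80 r5=0x7f  N=0 Z=0
after  2: r0=0x03 r1=0xd3 r2=0x23 r3=0x1b r4=0x80 r5=0x7f  N=0 Z=0
after  3: r0=0x03 r1=0xff r2=0x23 r3=0x1b r4=0x80 r5=0x7f  N=1 Z=0
-- IRQ taken; context saved, return-PC = 4 --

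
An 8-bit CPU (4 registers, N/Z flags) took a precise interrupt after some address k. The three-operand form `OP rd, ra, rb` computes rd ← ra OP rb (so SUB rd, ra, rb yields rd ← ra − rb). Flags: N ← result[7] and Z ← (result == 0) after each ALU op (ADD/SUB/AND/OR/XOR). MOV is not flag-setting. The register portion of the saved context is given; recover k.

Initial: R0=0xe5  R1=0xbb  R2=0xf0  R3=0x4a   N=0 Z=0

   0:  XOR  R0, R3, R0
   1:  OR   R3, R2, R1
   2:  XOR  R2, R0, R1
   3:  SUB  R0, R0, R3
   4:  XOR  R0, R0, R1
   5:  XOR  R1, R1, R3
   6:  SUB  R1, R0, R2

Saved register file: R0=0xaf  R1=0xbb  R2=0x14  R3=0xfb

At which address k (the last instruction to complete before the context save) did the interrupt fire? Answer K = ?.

after  0: R0=0xaf R1=0xbb R2=0xf0 R3=0x4a  N=1 Z=0
after  1: R0=0xaf R1=0xbb R2=0xf0 R3=0xfb  N=1 Z=0
after  2: R0=0xaf R1=0xbb R2=0x14 R3=0xfb  N=0 Z=0
-- IRQ taken; context saved, return-PC = 3 --

K = 2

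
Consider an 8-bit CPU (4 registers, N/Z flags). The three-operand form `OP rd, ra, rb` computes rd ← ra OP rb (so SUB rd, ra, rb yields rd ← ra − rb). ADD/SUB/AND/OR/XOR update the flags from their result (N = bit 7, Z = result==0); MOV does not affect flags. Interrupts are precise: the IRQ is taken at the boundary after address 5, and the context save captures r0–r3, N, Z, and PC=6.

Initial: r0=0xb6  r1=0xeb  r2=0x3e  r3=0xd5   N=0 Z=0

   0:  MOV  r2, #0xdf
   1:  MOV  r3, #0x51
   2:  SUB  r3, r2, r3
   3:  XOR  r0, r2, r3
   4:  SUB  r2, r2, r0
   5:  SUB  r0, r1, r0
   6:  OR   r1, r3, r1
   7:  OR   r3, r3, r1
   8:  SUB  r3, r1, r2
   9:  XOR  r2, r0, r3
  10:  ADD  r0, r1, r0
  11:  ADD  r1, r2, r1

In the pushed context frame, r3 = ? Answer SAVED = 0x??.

SAVED = 0x8e

after  0: r0=0xb6 r1=0xeb r2=0xdf r3=0xd5  N=0 Z=0
after  1: r0=0xb6 r1=0xeb r2=0xdf r3=0x51  N=0 Z=0
after  2: r0=0xb6 r1=0xeb r2=0xdf r3=0x8e  N=1 Z=0
after  3: r0=0x51 r1=0xeb r2=0xdf r3=0x8e  N=0 Z=0
after  4: r0=0x51 r1=0xeb r2=0x8e r3=0x8e  N=1 Z=0
after  5: r0=0x9a r1=0xeb r2=0x8e r3=0x8e  N=1 Z=0
-- IRQ taken; context saved, return-PC = 6 --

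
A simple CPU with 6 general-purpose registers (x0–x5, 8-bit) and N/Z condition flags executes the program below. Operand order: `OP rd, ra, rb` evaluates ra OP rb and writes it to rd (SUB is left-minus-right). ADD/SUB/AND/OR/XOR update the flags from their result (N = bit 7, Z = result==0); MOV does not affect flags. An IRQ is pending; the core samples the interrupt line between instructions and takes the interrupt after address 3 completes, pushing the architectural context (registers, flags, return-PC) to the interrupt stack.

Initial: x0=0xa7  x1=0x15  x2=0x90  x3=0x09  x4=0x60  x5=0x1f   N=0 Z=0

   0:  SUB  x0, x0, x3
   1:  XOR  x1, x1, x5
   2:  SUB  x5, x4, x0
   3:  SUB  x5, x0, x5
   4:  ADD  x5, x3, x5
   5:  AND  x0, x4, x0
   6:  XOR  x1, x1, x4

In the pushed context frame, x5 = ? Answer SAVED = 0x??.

SAVED = 0xdc

after  0: x0=0x9e x1=0x15 x2=0x90 x3=0x09 x4=0x60 x5=0x1f  N=1 Z=0
after  1: x0=0x9e x1=0x0a x2=0x90 x3=0x09 x4=0x60 x5=0x1f  N=0 Z=0
after  2: x0=0x9e x1=0x0a x2=0x90 x3=0x09 x4=0x60 x5=0xc2  N=1 Z=0
after  3: x0=0x9e x1=0x0a x2=0x90 x3=0x09 x4=0x60 x5=0xdc  N=1 Z=0
-- IRQ taken; context saved, return-PC = 4 --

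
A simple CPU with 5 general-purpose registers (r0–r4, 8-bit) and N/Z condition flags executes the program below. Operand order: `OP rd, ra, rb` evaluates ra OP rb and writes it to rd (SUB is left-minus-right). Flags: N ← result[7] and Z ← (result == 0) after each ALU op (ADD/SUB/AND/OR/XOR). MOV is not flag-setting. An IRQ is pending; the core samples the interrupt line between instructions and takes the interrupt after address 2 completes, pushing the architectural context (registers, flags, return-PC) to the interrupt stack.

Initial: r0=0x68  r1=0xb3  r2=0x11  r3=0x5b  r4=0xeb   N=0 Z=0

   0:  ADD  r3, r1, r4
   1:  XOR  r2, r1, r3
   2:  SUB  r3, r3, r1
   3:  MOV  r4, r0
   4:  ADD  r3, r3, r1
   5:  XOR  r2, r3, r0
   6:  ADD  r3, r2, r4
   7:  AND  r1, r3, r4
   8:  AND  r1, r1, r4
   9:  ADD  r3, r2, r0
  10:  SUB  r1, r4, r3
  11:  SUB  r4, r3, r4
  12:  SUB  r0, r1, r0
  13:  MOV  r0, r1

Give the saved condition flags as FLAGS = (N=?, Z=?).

after  0: r0=0x68 r1=0xb3 r2=0x11 r3=0x9e r4=0xeb  N=1 Z=0
after  1: r0=0x68 r1=0xb3 r2=0x2d r3=0x9e r4=0xeb  N=0 Z=0
after  2: r0=0x68 r1=0xb3 r2=0x2d r3=0xeb r4=0xeb  N=1 Z=0
-- IRQ taken; context saved, return-PC = 3 --

FLAGS = (N=1, Z=0)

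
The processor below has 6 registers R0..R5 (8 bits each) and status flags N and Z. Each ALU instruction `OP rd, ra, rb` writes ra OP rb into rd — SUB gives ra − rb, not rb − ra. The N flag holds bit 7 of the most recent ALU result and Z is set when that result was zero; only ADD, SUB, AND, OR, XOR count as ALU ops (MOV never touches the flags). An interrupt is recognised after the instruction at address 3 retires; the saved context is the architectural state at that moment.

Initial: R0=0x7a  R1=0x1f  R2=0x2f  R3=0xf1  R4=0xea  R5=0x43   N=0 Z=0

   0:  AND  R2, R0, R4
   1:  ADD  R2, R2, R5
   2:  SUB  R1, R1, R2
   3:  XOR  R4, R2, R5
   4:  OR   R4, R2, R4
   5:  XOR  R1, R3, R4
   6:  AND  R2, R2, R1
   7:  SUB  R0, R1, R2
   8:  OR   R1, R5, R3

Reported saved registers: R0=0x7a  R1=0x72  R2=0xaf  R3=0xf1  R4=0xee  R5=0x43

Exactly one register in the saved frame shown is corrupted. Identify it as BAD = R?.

after  0: R0=0x7a R1=0x1f R2=0x6a R3=0xf1 R4=0xea R5=0x43  N=0 Z=0
after  1: R0=0x7a R1=0x1f R2=0xad R3=0xf1 R4=0xea R5=0x43  N=1 Z=0
after  2: R0=0x7a R1=0x72 R2=0xad R3=0xf1 R4=0xea R5=0x43  N=0 Z=0
after  3: R0=0x7a R1=0x72 R2=0xad R3=0xf1 R4=0xee R5=0x43  N=1 Z=0
-- IRQ taken; context saved, return-PC = 4 --
mismatch: R2: reported 0xaf vs actual 0xad

BAD = R2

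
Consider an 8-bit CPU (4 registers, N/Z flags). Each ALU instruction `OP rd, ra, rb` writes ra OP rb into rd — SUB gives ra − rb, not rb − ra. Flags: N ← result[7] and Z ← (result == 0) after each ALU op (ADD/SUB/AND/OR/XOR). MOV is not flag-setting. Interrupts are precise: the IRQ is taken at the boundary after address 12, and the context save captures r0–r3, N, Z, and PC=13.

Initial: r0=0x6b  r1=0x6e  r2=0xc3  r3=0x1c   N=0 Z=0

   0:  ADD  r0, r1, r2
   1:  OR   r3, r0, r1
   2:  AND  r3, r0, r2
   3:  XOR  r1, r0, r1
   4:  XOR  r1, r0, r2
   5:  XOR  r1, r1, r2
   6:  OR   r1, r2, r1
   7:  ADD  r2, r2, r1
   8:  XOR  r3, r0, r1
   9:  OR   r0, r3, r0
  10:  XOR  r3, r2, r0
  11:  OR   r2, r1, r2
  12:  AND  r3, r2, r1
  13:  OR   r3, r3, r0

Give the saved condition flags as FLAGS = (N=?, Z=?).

after  0: r0=0x31 r1=0x6e r2=0xc3 r3=0x1c  N=0 Z=0
after  1: r0=0x31 r1=0x6e r2=0xc3 r3=0x7f  N=0 Z=0
after  2: r0=0x31 r1=0x6e r2=0xc3 r3=0x01  N=0 Z=0
after  3: r0=0x31 r1=0x5f r2=0xc3 r3=0x01  N=0 Z=0
after  4: r0=0x31 r1=0xf2 r2=0xc3 r3=0x01  N=1 Z=0
after  5: r0=0x31 r1=0x31 r2=0xc3 r3=0x01  N=0 Z=0
after  6: r0=0x31 r1=0xf3 r2=0xc3 r3=0x01  N=1 Z=0
after  7: r0=0x31 r1=0xf3 r2=0xb6 r3=0x01  N=1 Z=0
after  8: r0=0x31 r1=0xf3 r2=0xb6 r3=0xc2  N=1 Z=0
after  9: r0=0xf3 r1=0xf3 r2=0xb6 r3=0xc2  N=1 Z=0
after 10: r0=0xf3 r1=0xf3 r2=0xb6 r3=0x45  N=0 Z=0
after 11: r0=0xf3 r1=0xf3 r2=0xf7 r3=0x45  N=1 Z=0
after 12: r0=0xf3 r1=0xf3 r2=0xf7 r3=0xf3  N=1 Z=0
-- IRQ taken; context saved, return-PC = 13 --

FLAGS = (N=1, Z=0)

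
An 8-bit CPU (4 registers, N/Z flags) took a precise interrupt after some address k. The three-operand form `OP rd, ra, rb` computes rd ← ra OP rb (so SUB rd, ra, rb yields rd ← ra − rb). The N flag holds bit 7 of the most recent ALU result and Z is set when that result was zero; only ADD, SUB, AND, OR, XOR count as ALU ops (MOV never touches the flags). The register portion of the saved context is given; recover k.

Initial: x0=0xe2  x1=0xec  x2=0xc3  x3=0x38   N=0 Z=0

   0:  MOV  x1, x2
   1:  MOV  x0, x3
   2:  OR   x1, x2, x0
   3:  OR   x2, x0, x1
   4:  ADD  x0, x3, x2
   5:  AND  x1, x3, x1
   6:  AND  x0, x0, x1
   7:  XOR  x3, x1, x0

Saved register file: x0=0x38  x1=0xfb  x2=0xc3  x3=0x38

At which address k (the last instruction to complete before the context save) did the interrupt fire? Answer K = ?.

after  0: x0=0xe2 x1=0xc3 x2=0xc3 x3=0x38  N=0 Z=0
after  1: x0=0x38 x1=0xc3 x2=0xc3 x3=0x38  N=0 Z=0
after  2: x0=0x38 x1=0xfb x2=0xc3 x3=0x38  N=1 Z=0
-- IRQ taken; context saved, return-PC = 3 --

K = 2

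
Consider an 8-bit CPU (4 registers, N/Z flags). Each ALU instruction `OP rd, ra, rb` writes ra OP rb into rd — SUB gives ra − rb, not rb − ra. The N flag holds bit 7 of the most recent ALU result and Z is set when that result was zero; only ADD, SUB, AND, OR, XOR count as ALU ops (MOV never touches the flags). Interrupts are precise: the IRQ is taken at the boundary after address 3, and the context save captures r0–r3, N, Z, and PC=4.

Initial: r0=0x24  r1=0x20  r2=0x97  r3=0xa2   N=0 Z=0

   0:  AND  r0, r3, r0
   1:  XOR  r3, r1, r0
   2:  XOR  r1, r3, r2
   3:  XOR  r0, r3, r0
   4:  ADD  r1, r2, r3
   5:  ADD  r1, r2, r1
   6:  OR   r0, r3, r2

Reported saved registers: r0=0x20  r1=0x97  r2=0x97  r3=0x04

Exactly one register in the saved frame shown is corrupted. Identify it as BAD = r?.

after  0: r0=0x20 r1=0x20 r2=0x97 r3=0xa2  N=0 Z=0
after  1: r0=0x20 r1=0x20 r2=0x97 r3=0x00  N=0 Z=1
after  2: r0=0x20 r1=0x97 r2=0x97 r3=0x00  N=1 Z=0
after  3: r0=0x20 r1=0x97 r2=0x97 r3=0x00  N=0 Z=0
-- IRQ taken; context saved, return-PC = 4 --
mismatch: r3: reported 0x04 vs actual 0x00

BAD = r3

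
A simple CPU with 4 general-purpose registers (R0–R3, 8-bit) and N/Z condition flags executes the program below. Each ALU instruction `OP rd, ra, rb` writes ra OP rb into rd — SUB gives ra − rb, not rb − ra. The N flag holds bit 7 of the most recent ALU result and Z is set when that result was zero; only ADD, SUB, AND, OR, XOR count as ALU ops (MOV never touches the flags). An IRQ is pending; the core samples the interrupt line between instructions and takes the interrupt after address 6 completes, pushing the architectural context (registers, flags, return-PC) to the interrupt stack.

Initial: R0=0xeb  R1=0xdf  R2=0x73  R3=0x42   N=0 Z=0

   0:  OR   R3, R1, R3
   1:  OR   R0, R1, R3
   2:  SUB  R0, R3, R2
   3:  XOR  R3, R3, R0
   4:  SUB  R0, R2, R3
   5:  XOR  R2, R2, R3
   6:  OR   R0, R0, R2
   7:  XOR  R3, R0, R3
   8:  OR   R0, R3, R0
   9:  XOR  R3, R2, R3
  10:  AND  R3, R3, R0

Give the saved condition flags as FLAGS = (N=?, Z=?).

FLAGS = (N=1, Z=0)

after  0: R0=0xeb R1=0xdf R2=0x73 R3=0xdf  N=1 Z=0
after  1: R0=0xdf R1=0xdf R2=0x73 R3=0xdf  N=1 Z=0
after  2: R0=0x6c R1=0xdf R2=0x73 R3=0xdf  N=0 Z=0
after  3: R0=0x6c R1=0xdf R2=0x73 R3=0xb3  N=1 Z=0
after  4: R0=0xc0 R1=0xdf R2=0x73 R3=0xb3  N=1 Z=0
after  5: R0=0xc0 R1=0xdf R2=0xc0 R3=0xb3  N=1 Z=0
after  6: R0=0xc0 R1=0xdf R2=0xc0 R3=0xb3  N=1 Z=0
-- IRQ taken; context saved, return-PC = 7 --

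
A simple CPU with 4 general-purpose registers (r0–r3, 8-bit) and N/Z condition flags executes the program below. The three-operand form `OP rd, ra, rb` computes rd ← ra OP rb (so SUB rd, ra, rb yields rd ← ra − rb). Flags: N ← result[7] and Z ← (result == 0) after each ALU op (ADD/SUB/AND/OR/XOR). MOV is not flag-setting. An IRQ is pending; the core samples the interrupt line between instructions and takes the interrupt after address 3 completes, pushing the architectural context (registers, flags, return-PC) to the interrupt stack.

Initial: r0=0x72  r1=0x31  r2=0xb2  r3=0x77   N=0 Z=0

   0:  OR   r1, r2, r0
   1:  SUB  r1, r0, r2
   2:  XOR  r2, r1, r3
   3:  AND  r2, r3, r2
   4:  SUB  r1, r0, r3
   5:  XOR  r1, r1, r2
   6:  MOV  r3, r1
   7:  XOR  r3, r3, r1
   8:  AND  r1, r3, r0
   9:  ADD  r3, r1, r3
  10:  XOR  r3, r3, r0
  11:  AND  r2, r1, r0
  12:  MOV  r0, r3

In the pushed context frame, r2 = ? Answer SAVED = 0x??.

SAVED = 0x37

after  0: r0=0x72 r1=0xf2 r2=0xb2 r3=0x77  N=1 Z=0
after  1: r0=0x72 r1=0xc0 r2=0xb2 r3=0x77  N=1 Z=0
after  2: r0=0x72 r1=0xc0 r2=0xb7 r3=0x77  N=1 Z=0
after  3: r0=0x72 r1=0xc0 r2=0x37 r3=0x77  N=0 Z=0
-- IRQ taken; context saved, return-PC = 4 --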